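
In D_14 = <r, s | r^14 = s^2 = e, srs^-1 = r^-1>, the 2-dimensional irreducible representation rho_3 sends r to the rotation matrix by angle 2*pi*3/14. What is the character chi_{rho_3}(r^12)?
chi_{rho_3}(r^12) = 2*cos(2*pi*3*12/14) = -2*cos(pi/7)

Working: rho_3(r^12) is rotation by angle 2*pi*3*12/14, whose trace is 2*cos(2*pi*3*12/14) = -2*cos(pi/7).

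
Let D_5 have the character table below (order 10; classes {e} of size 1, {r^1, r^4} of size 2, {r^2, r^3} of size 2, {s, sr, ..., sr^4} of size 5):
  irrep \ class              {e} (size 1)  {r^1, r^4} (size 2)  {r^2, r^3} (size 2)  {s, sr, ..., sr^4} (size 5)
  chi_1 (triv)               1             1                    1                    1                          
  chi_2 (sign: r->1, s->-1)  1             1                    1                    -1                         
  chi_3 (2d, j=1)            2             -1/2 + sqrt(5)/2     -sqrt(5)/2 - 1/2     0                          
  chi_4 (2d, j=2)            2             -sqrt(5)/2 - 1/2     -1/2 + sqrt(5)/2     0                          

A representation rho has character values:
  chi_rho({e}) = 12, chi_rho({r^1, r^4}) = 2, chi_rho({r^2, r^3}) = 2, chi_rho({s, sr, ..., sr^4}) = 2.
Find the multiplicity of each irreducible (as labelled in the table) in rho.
Multiplicities: chi_1: 3, chi_2: 1, chi_3: 2, chi_4: 2.

Working: Use <chi_rho, chi> = (1/|G|) sum_C |C| * chi_rho(C) * conj(chi(C)) with |G| = 10 for each irreducible chi in the table:
  <chi_rho, chi_1> = (1/10)[1*(12)*conj(1) + 2*(2)*conj(1) + 2*(2)*conj(1) + 5*(2)*conj(1)]
      = (1/10)[(12) + (4) + (4) + (10)] = 30/10 = 3
  <chi_rho, chi_2> = (1/10)[1*(12)*conj(1) + 2*(2)*conj(1) + 2*(2)*conj(1) + 5*(2)*conj(-1)]
      = (1/10)[(12) + (4) + (4) + (-10)] = 10/10 = 1
  <chi_rho, chi_3> = (1/10)[1*(12)*conj(2) + 2*(2)*conj(-1/2 + sqrt(5)/2) + 2*(2)*conj(-sqrt(5)/2 - 1/2) + 5*(2)*conj(0)]
      = (1/10)[(24) + (-2 + 2*sqrt(5)) + (-2*sqrt(5) - 2) + (0)] = 20/10 = 2
  <chi_rho, chi_4> = (1/10)[1*(12)*conj(2) + 2*(2)*conj(-sqrt(5)/2 - 1/2) + 2*(2)*conj(-1/2 + sqrt(5)/2) + 5*(2)*conj(0)]
      = (1/10)[(24) + (-2*sqrt(5) - 2) + (-2 + 2*sqrt(5)) + (0)] = 20/10 = 2
Dimension check: dim(rho) = sum (mult * dim) = 3*1 + 1*1 + 2*2 + 2*2 = 12 = chi_rho(e) = 12.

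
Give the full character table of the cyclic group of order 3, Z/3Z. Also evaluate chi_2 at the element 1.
Character table of Z/3Z (irreps indexed chi_0,...,chi_2 with chi_k(m) = zeta_3^(k*m), zeta_3 = exp(2*pi*i/3)):
  irrep \ class  {0} (size 1)  {1} (size 1)    {2} (size 1)  
  chi_0          1             1               1             
  chi_1          1             exp(2*I*pi/3)   exp(-2*I*pi/3)
  chi_2          1             exp(-2*I*pi/3)  exp(2*I*pi/3) 

Spot check: chi_2(1) = zeta_3^(2*1) = zeta_3^2 = exp(-2*I*pi/3).

Justification: Z/3Z is abelian, so all 3 irreducible complex representations are 1-dimensional. They are given by chi_k(m) = zeta_3^(k*m) for k = 0,...,2. Row orthogonality: sum_m chi_k(m) conj(chi_l(m)) = 3 * [k = l].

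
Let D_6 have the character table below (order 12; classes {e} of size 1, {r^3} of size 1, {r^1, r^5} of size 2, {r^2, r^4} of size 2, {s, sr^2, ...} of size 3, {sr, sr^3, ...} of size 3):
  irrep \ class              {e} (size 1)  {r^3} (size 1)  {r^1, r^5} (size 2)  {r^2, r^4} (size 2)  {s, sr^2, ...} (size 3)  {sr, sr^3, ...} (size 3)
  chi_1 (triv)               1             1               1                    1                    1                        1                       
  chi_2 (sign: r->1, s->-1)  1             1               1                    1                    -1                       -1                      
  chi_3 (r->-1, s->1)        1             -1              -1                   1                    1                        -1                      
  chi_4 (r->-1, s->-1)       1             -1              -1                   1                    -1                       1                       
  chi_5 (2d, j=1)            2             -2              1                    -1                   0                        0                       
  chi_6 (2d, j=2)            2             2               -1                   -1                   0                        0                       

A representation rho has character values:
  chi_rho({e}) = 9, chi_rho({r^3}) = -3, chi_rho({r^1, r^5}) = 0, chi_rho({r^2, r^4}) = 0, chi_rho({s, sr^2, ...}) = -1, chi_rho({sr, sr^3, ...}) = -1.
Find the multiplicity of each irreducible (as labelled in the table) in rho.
Multiplicities: chi_1: 0, chi_2: 1, chi_3: 1, chi_4: 1, chi_5: 2, chi_6: 1.

Justification: Use <chi_rho, chi> = (1/|G|) sum_C |C| * chi_rho(C) * conj(chi(C)) with |G| = 12 for each irreducible chi in the table:
  <chi_rho, chi_1> = (1/12)[1*(9)*conj(1) + 1*(-3)*conj(1) + 2*(0)*conj(1) + 2*(0)*conj(1) + 3*(-1)*conj(1) + 3*(-1)*conj(1)]
      = (1/12)[(9) + (-3) + (0) + (0) + (-3) + (-3)] = 0/12 = 0
  <chi_rho, chi_2> = (1/12)[1*(9)*conj(1) + 1*(-3)*conj(1) + 2*(0)*conj(1) + 2*(0)*conj(1) + 3*(-1)*conj(-1) + 3*(-1)*conj(-1)]
      = (1/12)[(9) + (-3) + (0) + (0) + (3) + (3)] = 12/12 = 1
  <chi_rho, chi_3> = (1/12)[1*(9)*conj(1) + 1*(-3)*conj(-1) + 2*(0)*conj(-1) + 2*(0)*conj(1) + 3*(-1)*conj(1) + 3*(-1)*conj(-1)]
      = (1/12)[(9) + (3) + (0) + (0) + (-3) + (3)] = 12/12 = 1
  <chi_rho, chi_4> = (1/12)[1*(9)*conj(1) + 1*(-3)*conj(-1) + 2*(0)*conj(-1) + 2*(0)*conj(1) + 3*(-1)*conj(-1) + 3*(-1)*conj(1)]
      = (1/12)[(9) + (3) + (0) + (0) + (3) + (-3)] = 12/12 = 1
  <chi_rho, chi_5> = (1/12)[1*(9)*conj(2) + 1*(-3)*conj(-2) + 2*(0)*conj(1) + 2*(0)*conj(-1) + 3*(-1)*conj(0) + 3*(-1)*conj(0)]
      = (1/12)[(18) + (6) + (0) + (0) + (0) + (0)] = 24/12 = 2
  <chi_rho, chi_6> = (1/12)[1*(9)*conj(2) + 1*(-3)*conj(2) + 2*(0)*conj(-1) + 2*(0)*conj(-1) + 3*(-1)*conj(0) + 3*(-1)*conj(0)]
      = (1/12)[(18) + (-6) + (0) + (0) + (0) + (0)] = 12/12 = 1
Dimension check: dim(rho) = sum (mult * dim) = 0*1 + 1*1 + 1*1 + 1*1 + 2*2 + 1*2 = 9 = chi_rho(e) = 9.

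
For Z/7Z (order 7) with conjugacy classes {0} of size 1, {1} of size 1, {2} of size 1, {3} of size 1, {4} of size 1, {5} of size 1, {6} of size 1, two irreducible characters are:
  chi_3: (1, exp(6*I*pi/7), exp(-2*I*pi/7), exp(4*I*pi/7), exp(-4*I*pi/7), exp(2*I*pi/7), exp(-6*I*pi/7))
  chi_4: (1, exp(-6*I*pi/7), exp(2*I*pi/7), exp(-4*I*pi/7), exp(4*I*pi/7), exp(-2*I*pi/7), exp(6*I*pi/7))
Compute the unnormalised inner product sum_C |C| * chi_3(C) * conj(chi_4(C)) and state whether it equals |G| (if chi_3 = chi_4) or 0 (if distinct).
Sum = 0; so <chi_3, chi_4> = 0 (distinct irreducibles are orthogonal).

Explanation: Compute term by term over conjugacy classes (|C| * chi_3(C) * conj(chi_4(C))):
  1*(1)*conj(1) + 1*(exp(6*I*pi/7))*conj(exp(-6*I*pi/7)) + 1*(exp(-2*I*pi/7))*conj(exp(2*I*pi/7)) + 1*(exp(4*I*pi/7))*conj(exp(-4*I*pi/7)) + 1*(exp(-4*I*pi/7))*conj(exp(4*I*pi/7)) + 1*(exp(2*I*pi/7))*conj(exp(-2*I*pi/7)) + 1*(exp(-6*I*pi/7))*conj(exp(6*I*pi/7))
  = (1) + (exp(-2*I*pi/7)) + (exp(-4*I*pi/7)) + (exp(-6*I*pi/7)) + (exp(6*I*pi/7)) + (exp(4*I*pi/7)) + (exp(2*I*pi/7))
  = 0.
(Exp terms are combined using exp(i*s)*conj(exp(i*t)) = exp(i*(s-t)), and sums of them are collapsed using the identity that for every m > 1 the m distinct m-th roots of unity sum to 0, e.g. 1 + exp(2*I*pi/3) + exp(-2*I*pi/3) = 0.)
Dividing by |G| = 7 gives 0/7 = 0, matching the row-orthogonality relation <chi_3, chi_4> = [chi_3 = chi_4].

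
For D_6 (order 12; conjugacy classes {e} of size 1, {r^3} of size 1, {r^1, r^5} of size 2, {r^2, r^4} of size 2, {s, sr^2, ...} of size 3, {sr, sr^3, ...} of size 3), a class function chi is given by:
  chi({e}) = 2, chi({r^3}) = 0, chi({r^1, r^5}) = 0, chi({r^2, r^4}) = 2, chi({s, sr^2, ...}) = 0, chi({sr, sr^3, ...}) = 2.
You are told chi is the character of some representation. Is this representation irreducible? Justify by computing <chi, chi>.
Not irreducible (reducible): <chi, chi> = 2 > 1.

Working: <chi, chi> = (1/|G|) sum_C |C| * |chi(C)|^2 = (1/12)[1*|2|^2 + 1*|0|^2 + 2*|0|^2 + 2*|2|^2 + 3*|0|^2 + 3*|2|^2]
  = (1/12)[(4) + (0) + (0) + (8) + (0) + (12)] = 24/12 = 2.
A character is irreducible iff <chi, chi> = 1, so this representation is reducible.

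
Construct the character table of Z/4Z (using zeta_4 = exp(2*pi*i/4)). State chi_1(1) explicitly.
Character table of Z/4Z (irreps indexed chi_0,...,chi_3 with chi_k(m) = zeta_4^(k*m), zeta_4 = exp(2*pi*i/4)):
  irrep \ class  {0} (size 1)  {1} (size 1)  {2} (size 1)  {3} (size 1)
  chi_0          1             1             1             1           
  chi_1          1             I             -1            -I          
  chi_2          1             -1            1             -1          
  chi_3          1             -I            -1            I           

Spot check: chi_1(1) = zeta_4^(1*1) = zeta_4^1 = I.

Z/4Z is abelian, so all 4 irreducible complex representations are 1-dimensional. They are given by chi_k(m) = zeta_4^(k*m) for k = 0,...,3. Row orthogonality: sum_m chi_k(m) conj(chi_l(m)) = 4 * [k = l].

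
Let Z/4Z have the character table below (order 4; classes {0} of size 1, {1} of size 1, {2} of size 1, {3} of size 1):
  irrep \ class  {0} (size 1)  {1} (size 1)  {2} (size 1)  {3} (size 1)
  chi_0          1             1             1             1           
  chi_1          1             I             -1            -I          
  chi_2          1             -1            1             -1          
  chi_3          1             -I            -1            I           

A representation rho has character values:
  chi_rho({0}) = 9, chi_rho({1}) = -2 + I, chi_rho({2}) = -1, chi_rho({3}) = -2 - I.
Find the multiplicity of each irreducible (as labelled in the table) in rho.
Multiplicities: chi_0: 1, chi_1: 3, chi_2: 3, chi_3: 2.

Working: Use <chi_rho, chi> = (1/|G|) sum_C |C| * chi_rho(C) * conj(chi(C)) with |G| = 4 for each irreducible chi in the table:
  <chi_rho, chi_0> = (1/4)[1*(9)*conj(1) + 1*(-2 + I)*conj(1) + 1*(-1)*conj(1) + 1*(-2 - I)*conj(1)]
      = (1/4)[(9) + (-2 + I) + (-1) + (-2 - I)] = 4/4 = 1
  <chi_rho, chi_1> = (1/4)[1*(9)*conj(1) + 1*(-2 + I)*conj(I) + 1*(-1)*conj(-1) + 1*(-2 - I)*conj(-I)]
      = (1/4)[(9) + (1 + 2*I) + (1) + (1 - 2*I)] = 12/4 = 3
  <chi_rho, chi_2> = (1/4)[1*(9)*conj(1) + 1*(-2 + I)*conj(-1) + 1*(-1)*conj(1) + 1*(-2 - I)*conj(-1)]
      = (1/4)[(9) + (2 - I) + (-1) + (2 + I)] = 12/4 = 3
  <chi_rho, chi_3> = (1/4)[1*(9)*conj(1) + 1*(-2 + I)*conj(-I) + 1*(-1)*conj(-1) + 1*(-2 - I)*conj(I)]
      = (1/4)[(9) + (-1 - 2*I) + (1) + (-1 + 2*I)] = 8/4 = 2
(Exp terms are combined using exp(i*s)*conj(exp(i*t)) = exp(i*(s-t)), and sums of them are collapsed using the identity that for every m > 1 the m distinct m-th roots of unity sum to 0, e.g. 1 + exp(2*I*pi/3) + exp(-2*I*pi/3) = 0.)
Dimension check: dim(rho) = sum (mult * dim) = 1*1 + 3*1 + 3*1 + 2*1 = 9 = chi_rho(e) = 9.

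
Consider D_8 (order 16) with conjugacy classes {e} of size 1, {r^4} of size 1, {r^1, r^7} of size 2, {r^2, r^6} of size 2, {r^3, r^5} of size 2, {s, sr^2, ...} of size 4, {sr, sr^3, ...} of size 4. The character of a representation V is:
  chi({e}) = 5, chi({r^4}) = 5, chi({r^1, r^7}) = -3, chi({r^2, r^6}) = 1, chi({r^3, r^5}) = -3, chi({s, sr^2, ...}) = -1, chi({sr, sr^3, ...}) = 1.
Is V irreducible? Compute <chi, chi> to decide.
Not irreducible (reducible): <chi, chi> = 6 > 1.

Argument: <chi, chi> = (1/|G|) sum_C |C| * |chi(C)|^2 = (1/16)[1*|5|^2 + 1*|5|^2 + 2*|-3|^2 + 2*|1|^2 + 2*|-3|^2 + 4*|-1|^2 + 4*|1|^2]
  = (1/16)[(25) + (25) + (18) + (2) + (18) + (4) + (4)] = 96/16 = 6.
A character is irreducible iff <chi, chi> = 1, so this representation is reducible.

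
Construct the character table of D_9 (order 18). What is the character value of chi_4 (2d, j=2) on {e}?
Conjugacy classes: {e} of size 1, {r^1, r^8} of size 2, {r^2, r^7} of size 2, {r^3, r^6} of size 2, {r^4, r^5} of size 2, {s, sr, ..., sr^8} of size 9.
Character table:
  irrep \ class              {e} (size 1)  {r^1, r^8} (size 2)  {r^2, r^7} (size 2)  {r^3, r^6} (size 2)  {r^4, r^5} (size 2)  {s, sr, ..., sr^8} (size 9)
  chi_1 (triv)               1             1                    1                    1                    1                    1                          
  chi_2 (sign: r->1, s->-1)  1             1                    1                    1                    1                    -1                         
  chi_3 (2d, j=1)            2             2*cos(2*pi/9)        2*cos(4*pi/9)        -1                   -2*cos(pi/9)         0                          
  chi_4 (2d, j=2)            2             2*cos(4*pi/9)        -2*cos(pi/9)         -1                   2*cos(2*pi/9)        0                          
  chi_5 (2d, j=3)            2             -1                   -1                   2                    -1                   0                          
  chi_6 (2d, j=4)            2             -2*cos(pi/9)         2*cos(2*pi/9)        -1                   2*cos(4*pi/9)        0                          

Spot check: chi_4 (2d, j=2) on {e} = 2.

Solution. D_9 has order 2*9 = 18 with 6 conjugacy classes, hence 6 irreducibles. Sum of squared dims 1 + 1 + 4 + 4 + 4 + 4 = 18 = |G|. Linear characters come from the abelianisation; the 2-dimensional irreps have character r^k -> 2*cos(2*pi*j*k/9), reflections -> 0.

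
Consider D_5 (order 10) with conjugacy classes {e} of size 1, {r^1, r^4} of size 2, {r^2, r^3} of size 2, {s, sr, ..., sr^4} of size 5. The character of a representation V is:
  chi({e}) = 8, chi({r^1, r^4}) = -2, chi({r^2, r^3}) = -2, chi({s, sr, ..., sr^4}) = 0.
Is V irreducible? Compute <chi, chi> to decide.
Not irreducible (reducible): <chi, chi> = 8 > 1.

Reasoning: <chi, chi> = (1/|G|) sum_C |C| * |chi(C)|^2 = (1/10)[1*|8|^2 + 2*|-2|^2 + 2*|-2|^2 + 5*|0|^2]
  = (1/10)[(64) + (8) + (8) + (0)] = 80/10 = 8.
A character is irreducible iff <chi, chi> = 1, so this representation is reducible.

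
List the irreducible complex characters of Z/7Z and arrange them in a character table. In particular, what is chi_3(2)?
Character table of Z/7Z (irreps indexed chi_0,...,chi_6 with chi_k(m) = zeta_7^(k*m), zeta_7 = exp(2*pi*i/7)):
  irrep \ class  {0} (size 1)  {1} (size 1)    {2} (size 1)    {3} (size 1)    {4} (size 1)    {5} (size 1)    {6} (size 1)  
  chi_0          1             1               1               1               1               1               1             
  chi_1          1             exp(2*I*pi/7)   exp(4*I*pi/7)   exp(6*I*pi/7)   exp(-6*I*pi/7)  exp(-4*I*pi/7)  exp(-2*I*pi/7)
  chi_2          1             exp(4*I*pi/7)   exp(-6*I*pi/7)  exp(-2*I*pi/7)  exp(2*I*pi/7)   exp(6*I*pi/7)   exp(-4*I*pi/7)
  chi_3          1             exp(6*I*pi/7)   exp(-2*I*pi/7)  exp(4*I*pi/7)   exp(-4*I*pi/7)  exp(2*I*pi/7)   exp(-6*I*pi/7)
  chi_4          1             exp(-6*I*pi/7)  exp(2*I*pi/7)   exp(-4*I*pi/7)  exp(4*I*pi/7)   exp(-2*I*pi/7)  exp(6*I*pi/7) 
  chi_5          1             exp(-4*I*pi/7)  exp(6*I*pi/7)   exp(2*I*pi/7)   exp(-2*I*pi/7)  exp(-6*I*pi/7)  exp(4*I*pi/7) 
  chi_6          1             exp(-2*I*pi/7)  exp(-4*I*pi/7)  exp(-6*I*pi/7)  exp(6*I*pi/7)   exp(4*I*pi/7)   exp(2*I*pi/7) 

Spot check: chi_3(2) = zeta_7^(3*2) = zeta_7^6 = exp(-2*I*pi/7).

Proof sketch: Z/7Z is abelian, so all 7 irreducible complex representations are 1-dimensional. They are given by chi_k(m) = zeta_7^(k*m) for k = 0,...,6. Row orthogonality: sum_m chi_k(m) conj(chi_l(m)) = 7 * [k = l].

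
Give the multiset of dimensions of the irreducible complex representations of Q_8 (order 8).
Dimensions: 1, 1, 1, 1, 2

Why: There are 5 irreducibles (= number of conjugacy classes). Their dimensions d_i satisfy sum d_i^2 = |G| = 8: 1 + 1 + 1 + 1 + 4 = 8.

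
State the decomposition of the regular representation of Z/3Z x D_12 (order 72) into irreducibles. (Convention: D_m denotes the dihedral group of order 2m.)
Each irreducible V_i of dimension d_i appears with multiplicity d_i, i.e. rho_reg = (direct sum over all irreducibles V_i) d_i V_i. The irreducible dimensions for Z/3Z x D_12 are 1, 1, 1, 1, 1, 1, 1, 1, 1, 1, 1, 1, 2, 2, 2, 2, 2, 2, 2, 2, 2, 2, 2, 2, 2, 2, 2: 12 irreducibles of dimension 1, each with multiplicity 1; 15 irreducibles of dimension 2, each with multiplicity 2. Total dimension 12*1*1 + 15*2*2 = 72 = |G|.

Why: General theorem: in the regular representation of a finite group G, each irreducible appears with multiplicity equal to its dimension. Check: dim(rho_reg) = sum d_i^2 = 1 + 1 + 1 + 1 + 1 + 1 + 1 + 1 + 1 + 1 + 1 + 1 + 4 + 4 + 4 + 4 + 4 + 4 + 4 + 4 + 4 + 4 + 4 + 4 + 4 + 4 + 4 = 72 = |G|.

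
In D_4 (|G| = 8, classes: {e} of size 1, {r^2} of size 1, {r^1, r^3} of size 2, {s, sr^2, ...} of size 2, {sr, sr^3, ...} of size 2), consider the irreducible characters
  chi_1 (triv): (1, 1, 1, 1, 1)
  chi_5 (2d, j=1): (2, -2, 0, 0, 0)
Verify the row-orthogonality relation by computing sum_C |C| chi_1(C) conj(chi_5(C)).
Sum = 0; so <chi_1, chi_5> = 0 (distinct irreducibles are orthogonal).

Derivation: Compute term by term over conjugacy classes (|C| * chi_1(C) * conj(chi_5(C))):
  1*(1)*conj(2) + 1*(1)*conj(-2) + 2*(1)*conj(0) + 2*(1)*conj(0) + 2*(1)*conj(0)
  = (2) + (-2) + (0) + (0) + (0)
  = 0.
Dividing by |G| = 8 gives 0/8 = 0, matching the row-orthogonality relation <chi_1, chi_5> = [chi_1 = chi_5].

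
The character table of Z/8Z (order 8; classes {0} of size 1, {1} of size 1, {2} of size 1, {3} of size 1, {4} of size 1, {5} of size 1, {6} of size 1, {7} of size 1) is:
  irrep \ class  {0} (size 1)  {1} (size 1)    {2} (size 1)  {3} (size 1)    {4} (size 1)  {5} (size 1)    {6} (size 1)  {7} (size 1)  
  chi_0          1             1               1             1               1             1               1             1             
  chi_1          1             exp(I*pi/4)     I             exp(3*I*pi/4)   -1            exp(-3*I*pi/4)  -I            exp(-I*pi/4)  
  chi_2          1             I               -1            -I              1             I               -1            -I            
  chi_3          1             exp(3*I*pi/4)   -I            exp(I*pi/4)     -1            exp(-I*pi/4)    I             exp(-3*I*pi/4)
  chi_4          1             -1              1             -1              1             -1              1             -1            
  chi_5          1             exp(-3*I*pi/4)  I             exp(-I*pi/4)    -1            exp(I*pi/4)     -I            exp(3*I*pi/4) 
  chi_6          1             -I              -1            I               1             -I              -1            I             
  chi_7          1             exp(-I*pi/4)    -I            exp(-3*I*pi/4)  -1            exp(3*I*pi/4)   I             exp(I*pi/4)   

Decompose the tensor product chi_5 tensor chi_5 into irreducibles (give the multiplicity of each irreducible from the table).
chi_5 tensor chi_5 = chi_2 (all other irreducibles have multiplicity 0).

The character of a tensor product is the pointwise product (chi_5 * chi_5)(C) = chi_5(C) * chi_5(C):
  {0}: (1)*(1), {1}: (exp(-3*I*pi/4))*(exp(-3*I*pi/4)), {2}: (I)*(I), {3}: (exp(-I*pi/4))*(exp(-I*pi/4)), {4}: (-1)*(-1), {5}: (exp(I*pi/4))*(exp(I*pi/4)), {6}: (-I)*(-I), {7}: (exp(3*I*pi/4))*(exp(3*I*pi/4))
so (chi_5 * chi_5) takes values
  {0} -> 1, {1} -> I, {2} -> -1, {3} -> -I, {4} -> 1, {5} -> I, {6} -> -1, {7} -> -I.
Now take the inner product of this character with each irreducible chi from the table, <chi_5*chi_5, chi> = (1/8) sum_C |C| (chi_5*chi_5)(C) conj(chi(C)):
  <chi_5*chi_5, chi_0> = (1/8)[1*(1)*conj(1) + 1*(I)*conj(1) + 1*(-1)*conj(1) + 1*(-I)*conj(1) + 1*(1)*conj(1) + 1*(I)*conj(1) + 1*(-1)*conj(1) + 1*(-I)*conj(1)]
      = (1/8)[(1) + (I) + (-1) + (-I) + (1) + (I) + (-1) + (-I)] = 0/8 = 0
  <chi_5*chi_5, chi_1> = (1/8)[1*(1)*conj(1) + 1*(I)*conj(exp(I*pi/4)) + 1*(-1)*conj(I) + 1*(-I)*conj(exp(3*I*pi/4)) + 1*(1)*conj(-1) + 1*(I)*conj(exp(-3*I*pi/4)) + 1*(-1)*conj(-I) + 1*(-I)*conj(exp(-I*pi/4))]
      = (1/8)[(1) + (exp(I*pi/4)) + (I) + (-exp(-I*pi/4)) + (-1) + (exp(-3*I*pi/4)) + (-I) + (-exp(3*I*pi/4))] = 0/8 = 0
  <chi_5*chi_5, chi_2> = (1/8)[1*(1)*conj(1) + 1*(I)*conj(I) + 1*(-1)*conj(-1) + 1*(-I)*conj(-I) + 1*(1)*conj(1) + 1*(I)*conj(I) + 1*(-1)*conj(-1) + 1*(-I)*conj(-I)]
      = (1/8)[(1) + (1) + (1) + (1) + (1) + (1) + (1) + (1)] = 8/8 = 1
  <chi_5*chi_5, chi_3> = (1/8)[1*(1)*conj(1) + 1*(I)*conj(exp(3*I*pi/4)) + 1*(-1)*conj(-I) + 1*(-I)*conj(exp(I*pi/4)) + 1*(1)*conj(-1) + 1*(I)*conj(exp(-I*pi/4)) + 1*(-1)*conj(I) + 1*(-I)*conj(exp(-3*I*pi/4))]
      = (1/8)[(1) + (exp(-I*pi/4)) + (-I) + (-exp(I*pi/4)) + (-1) + (exp(3*I*pi/4)) + (I) + (-exp(-3*I*pi/4))] = 0/8 = 0
  <chi_5*chi_5, chi_4> = (1/8)[1*(1)*conj(1) + 1*(I)*conj(-1) + 1*(-1)*conj(1) + 1*(-I)*conj(-1) + 1*(1)*conj(1) + 1*(I)*conj(-1) + 1*(-1)*conj(1) + 1*(-I)*conj(-1)]
      = (1/8)[(1) + (-I) + (-1) + (I) + (1) + (-I) + (-1) + (I)] = 0/8 = 0
  <chi_5*chi_5, chi_5> = (1/8)[1*(1)*conj(1) + 1*(I)*conj(exp(-3*I*pi/4)) + 1*(-1)*conj(I) + 1*(-I)*conj(exp(-I*pi/4)) + 1*(1)*conj(-1) + 1*(I)*conj(exp(I*pi/4)) + 1*(-1)*conj(-I) + 1*(-I)*conj(exp(3*I*pi/4))]
      = (1/8)[(1) + (exp(-3*I*pi/4)) + (I) + (-exp(3*I*pi/4)) + (-1) + (exp(I*pi/4)) + (-I) + (-exp(-I*pi/4))] = 0/8 = 0
  <chi_5*chi_5, chi_6> = (1/8)[1*(1)*conj(1) + 1*(I)*conj(-I) + 1*(-1)*conj(-1) + 1*(-I)*conj(I) + 1*(1)*conj(1) + 1*(I)*conj(-I) + 1*(-1)*conj(-1) + 1*(-I)*conj(I)]
      = (1/8)[(1) + (-1) + (1) + (-1) + (1) + (-1) + (1) + (-1)] = 0/8 = 0
  <chi_5*chi_5, chi_7> = (1/8)[1*(1)*conj(1) + 1*(I)*conj(exp(-I*pi/4)) + 1*(-1)*conj(-I) + 1*(-I)*conj(exp(-3*I*pi/4)) + 1*(1)*conj(-1) + 1*(I)*conj(exp(3*I*pi/4)) + 1*(-1)*conj(I) + 1*(-I)*conj(exp(I*pi/4))]
      = (1/8)[(1) + (exp(3*I*pi/4)) + (-I) + (-exp(-3*I*pi/4)) + (-1) + (exp(-I*pi/4)) + (I) + (-exp(I*pi/4))] = 0/8 = 0
(Exp terms are combined using exp(i*s)*conj(exp(i*t)) = exp(i*(s-t)), and sums of them are collapsed using the identity that for every m > 1 the m distinct m-th roots of unity sum to 0, e.g. 1 + exp(2*I*pi/3) + exp(-2*I*pi/3) = 0.)
Hence the multiplicities are chi_2: 1. Dimension check: dim(chi_5)*dim(chi_5) = 1*1 = 1 and sum (mult * dim) = 1*1 = 1.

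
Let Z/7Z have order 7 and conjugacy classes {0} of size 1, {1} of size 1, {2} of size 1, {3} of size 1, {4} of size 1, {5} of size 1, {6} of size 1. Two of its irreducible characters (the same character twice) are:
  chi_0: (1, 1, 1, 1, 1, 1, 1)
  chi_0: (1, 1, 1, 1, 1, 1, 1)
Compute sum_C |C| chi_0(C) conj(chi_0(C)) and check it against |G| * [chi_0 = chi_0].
Sum = 7 = |G| = 7; so <chi_0, chi_0> = 1 (norm-1 confirms irreducibility).

Argument: Compute term by term over conjugacy classes (|C| * chi_0(C) * conj(chi_0(C))):
  1*(1)*conj(1) + 1*(1)*conj(1) + 1*(1)*conj(1) + 1*(1)*conj(1) + 1*(1)*conj(1) + 1*(1)*conj(1) + 1*(1)*conj(1)
  = (1) + (1) + (1) + (1) + (1) + (1) + (1)
  = 7.
(Exp terms are combined using exp(i*s)*conj(exp(i*t)) = exp(i*(s-t)), and sums of them are collapsed using the identity that for every m > 1 the m distinct m-th roots of unity sum to 0, e.g. 1 + exp(2*I*pi/3) + exp(-2*I*pi/3) = 0.)
Dividing by |G| = 7 gives 7/7 = 1, matching the row-orthogonality relation <chi_0, chi_0> = [chi_0 = chi_0].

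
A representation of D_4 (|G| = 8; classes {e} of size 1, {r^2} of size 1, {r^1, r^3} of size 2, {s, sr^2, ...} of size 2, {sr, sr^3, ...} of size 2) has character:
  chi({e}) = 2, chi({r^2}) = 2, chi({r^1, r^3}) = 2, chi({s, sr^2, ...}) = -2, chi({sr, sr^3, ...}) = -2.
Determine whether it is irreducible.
Not irreducible (reducible): <chi, chi> = 4 > 1.

Explanation: <chi, chi> = (1/|G|) sum_C |C| * |chi(C)|^2 = (1/8)[1*|2|^2 + 1*|2|^2 + 2*|2|^2 + 2*|-2|^2 + 2*|-2|^2]
  = (1/8)[(4) + (4) + (8) + (8) + (8)] = 32/8 = 4.
A character is irreducible iff <chi, chi> = 1, so this representation is reducible.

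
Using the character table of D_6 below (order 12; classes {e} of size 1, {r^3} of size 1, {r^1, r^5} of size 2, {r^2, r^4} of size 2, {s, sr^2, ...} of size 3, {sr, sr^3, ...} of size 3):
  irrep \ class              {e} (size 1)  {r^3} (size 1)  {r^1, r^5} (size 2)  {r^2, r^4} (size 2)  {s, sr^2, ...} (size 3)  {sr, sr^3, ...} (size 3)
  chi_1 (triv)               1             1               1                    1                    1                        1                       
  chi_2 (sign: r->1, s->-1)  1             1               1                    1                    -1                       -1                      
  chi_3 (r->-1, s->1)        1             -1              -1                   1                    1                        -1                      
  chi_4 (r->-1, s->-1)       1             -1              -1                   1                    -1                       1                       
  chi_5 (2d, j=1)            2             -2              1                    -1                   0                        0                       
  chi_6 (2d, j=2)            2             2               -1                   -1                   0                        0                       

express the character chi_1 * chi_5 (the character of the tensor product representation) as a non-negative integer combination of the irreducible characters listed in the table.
chi_1 tensor chi_5 = chi_5 (all other irreducibles have multiplicity 0).

Solution. The character of a tensor product is the pointwise product (chi_1 * chi_5)(C) = chi_1(C) * chi_5(C):
  {e}: (1)*(2), {r^3}: (1)*(-2), {r^1, r^5}: (1)*(1), {r^2, r^4}: (1)*(-1), {s, sr^2, ...}: (1)*(0), {sr, sr^3, ...}: (1)*(0)
so (chi_1 * chi_5) takes values
  {e} -> 2, {r^3} -> -2, {r^1, r^5} -> 1, {r^2, r^4} -> -1, {s, sr^2, ...} -> 0, {sr, sr^3, ...} -> 0.
Now take the inner product of this character with each irreducible chi from the table, <chi_1*chi_5, chi> = (1/12) sum_C |C| (chi_1*chi_5)(C) conj(chi(C)):
  <chi_1*chi_5, chi_1> = (1/12)[1*(2)*conj(1) + 1*(-2)*conj(1) + 2*(1)*conj(1) + 2*(-1)*conj(1) + 3*(0)*conj(1) + 3*(0)*conj(1)]
      = (1/12)[(2) + (-2) + (2) + (-2) + (0) + (0)] = 0/12 = 0
  <chi_1*chi_5, chi_2> = (1/12)[1*(2)*conj(1) + 1*(-2)*conj(1) + 2*(1)*conj(1) + 2*(-1)*conj(1) + 3*(0)*conj(-1) + 3*(0)*conj(-1)]
      = (1/12)[(2) + (-2) + (2) + (-2) + (0) + (0)] = 0/12 = 0
  <chi_1*chi_5, chi_3> = (1/12)[1*(2)*conj(1) + 1*(-2)*conj(-1) + 2*(1)*conj(-1) + 2*(-1)*conj(1) + 3*(0)*conj(1) + 3*(0)*conj(-1)]
      = (1/12)[(2) + (2) + (-2) + (-2) + (0) + (0)] = 0/12 = 0
  <chi_1*chi_5, chi_4> = (1/12)[1*(2)*conj(1) + 1*(-2)*conj(-1) + 2*(1)*conj(-1) + 2*(-1)*conj(1) + 3*(0)*conj(-1) + 3*(0)*conj(1)]
      = (1/12)[(2) + (2) + (-2) + (-2) + (0) + (0)] = 0/12 = 0
  <chi_1*chi_5, chi_5> = (1/12)[1*(2)*conj(2) + 1*(-2)*conj(-2) + 2*(1)*conj(1) + 2*(-1)*conj(-1) + 3*(0)*conj(0) + 3*(0)*conj(0)]
      = (1/12)[(4) + (4) + (2) + (2) + (0) + (0)] = 12/12 = 1
  <chi_1*chi_5, chi_6> = (1/12)[1*(2)*conj(2) + 1*(-2)*conj(2) + 2*(1)*conj(-1) + 2*(-1)*conj(-1) + 3*(0)*conj(0) + 3*(0)*conj(0)]
      = (1/12)[(4) + (-4) + (-2) + (2) + (0) + (0)] = 0/12 = 0
Hence the multiplicities are chi_5: 1. Dimension check: dim(chi_1)*dim(chi_5) = 1*2 = 2 and sum (mult * dim) = 1*2 = 2.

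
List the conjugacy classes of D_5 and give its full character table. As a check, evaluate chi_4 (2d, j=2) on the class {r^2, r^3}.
Conjugacy classes: {e} of size 1, {r^1, r^4} of size 2, {r^2, r^3} of size 2, {s, sr, ..., sr^4} of size 5.
Character table:
  irrep \ class              {e} (size 1)  {r^1, r^4} (size 2)  {r^2, r^3} (size 2)  {s, sr, ..., sr^4} (size 5)
  chi_1 (triv)               1             1                    1                    1                          
  chi_2 (sign: r->1, s->-1)  1             1                    1                    -1                         
  chi_3 (2d, j=1)            2             -1/2 + sqrt(5)/2     -sqrt(5)/2 - 1/2     0                          
  chi_4 (2d, j=2)            2             -sqrt(5)/2 - 1/2     -1/2 + sqrt(5)/2     0                          

Spot check: chi_4 (2d, j=2) on {r^2, r^3} = -1/2 + sqrt(5)/2.

Working: D_5 has order 2*5 = 10 with 4 conjugacy classes, hence 4 irreducibles. Sum of squared dims 1 + 1 + 4 + 4 = 10 = |G|. Linear characters come from the abelianisation; the 2-dimensional irreps have character r^k -> 2*cos(2*pi*j*k/5), reflections -> 0.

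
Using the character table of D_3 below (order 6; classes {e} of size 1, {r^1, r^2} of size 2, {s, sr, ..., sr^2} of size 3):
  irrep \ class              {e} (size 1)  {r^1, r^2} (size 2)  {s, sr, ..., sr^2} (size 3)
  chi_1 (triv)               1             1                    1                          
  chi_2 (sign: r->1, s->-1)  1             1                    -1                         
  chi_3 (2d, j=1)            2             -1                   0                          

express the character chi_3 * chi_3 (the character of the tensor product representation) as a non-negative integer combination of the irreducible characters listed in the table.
chi_3 tensor chi_3 = chi_1 + chi_2 + chi_3 (all other irreducibles have multiplicity 0).

Proof sketch: The character of a tensor product is the pointwise product (chi_3 * chi_3)(C) = chi_3(C) * chi_3(C):
  {e}: (2)*(2), {r^1, r^2}: (-1)*(-1), {s, sr, ..., sr^2}: (0)*(0)
so (chi_3 * chi_3) takes values
  {e} -> 4, {r^1, r^2} -> 1, {s, sr, ..., sr^2} -> 0.
Now take the inner product of this character with each irreducible chi from the table, <chi_3*chi_3, chi> = (1/6) sum_C |C| (chi_3*chi_3)(C) conj(chi(C)):
  <chi_3*chi_3, chi_1> = (1/6)[1*(4)*conj(1) + 2*(1)*conj(1) + 3*(0)*conj(1)]
      = (1/6)[(4) + (2) + (0)] = 6/6 = 1
  <chi_3*chi_3, chi_2> = (1/6)[1*(4)*conj(1) + 2*(1)*conj(1) + 3*(0)*conj(-1)]
      = (1/6)[(4) + (2) + (0)] = 6/6 = 1
  <chi_3*chi_3, chi_3> = (1/6)[1*(4)*conj(2) + 2*(1)*conj(-1) + 3*(0)*conj(0)]
      = (1/6)[(8) + (-2) + (0)] = 6/6 = 1
Hence the multiplicities are chi_1: 1, chi_2: 1, chi_3: 1. Dimension check: dim(chi_3)*dim(chi_3) = 2*2 = 4 and sum (mult * dim) = 1*1 + 1*1 + 1*2 = 4.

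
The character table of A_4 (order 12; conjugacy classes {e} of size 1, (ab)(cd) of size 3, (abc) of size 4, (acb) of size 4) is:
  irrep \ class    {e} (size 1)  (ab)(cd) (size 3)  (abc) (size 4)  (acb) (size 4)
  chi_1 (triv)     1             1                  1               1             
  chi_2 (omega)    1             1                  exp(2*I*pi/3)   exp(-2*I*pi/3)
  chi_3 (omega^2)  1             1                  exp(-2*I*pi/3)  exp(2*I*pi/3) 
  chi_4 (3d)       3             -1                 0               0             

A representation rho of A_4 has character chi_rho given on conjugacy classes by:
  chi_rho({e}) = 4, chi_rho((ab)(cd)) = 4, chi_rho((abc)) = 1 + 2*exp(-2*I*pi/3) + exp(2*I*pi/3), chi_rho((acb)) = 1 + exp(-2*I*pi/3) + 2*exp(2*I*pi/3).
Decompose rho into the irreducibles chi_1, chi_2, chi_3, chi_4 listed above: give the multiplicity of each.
Multiplicities: chi_1: 1, chi_2: 1, chi_3: 2, chi_4: 0.

Details: Use <chi_rho, chi> = (1/|G|) sum_C |C| * chi_rho(C) * conj(chi(C)) with |G| = 12 for each irreducible chi in the table:
  <chi_rho, chi_1> = (1/12)[1*(4)*conj(1) + 3*(4)*conj(1) + 4*(1 + 2*exp(-2*I*pi/3) + exp(2*I*pi/3))*conj(1) + 4*(1 + exp(-2*I*pi/3) + 2*exp(2*I*pi/3))*conj(1)]
      = (1/12)[(4) + (12) + (4 + 8*exp(-2*I*pi/3) + 4*exp(2*I*pi/3)) + (4 + 4*exp(-2*I*pi/3) + 8*exp(2*I*pi/3))] = 12/12 = 1
  <chi_rho, chi_2> = (1/12)[1*(4)*conj(1) + 3*(4)*conj(1) + 4*(1 + 2*exp(-2*I*pi/3) + exp(2*I*pi/3))*conj(exp(2*I*pi/3)) + 4*(1 + exp(-2*I*pi/3) + 2*exp(2*I*pi/3))*conj(exp(-2*I*pi/3))]
      = (1/12)[(4) + (12) + (4 + 4*exp(-2*I*pi/3) + 8*exp(2*I*pi/3)) + (4 + 8*exp(-2*I*pi/3) + 4*exp(2*I*pi/3))] = 12/12 = 1
  <chi_rho, chi_3> = (1/12)[1*(4)*conj(1) + 3*(4)*conj(1) + 4*(1 + 2*exp(-2*I*pi/3) + exp(2*I*pi/3))*conj(exp(-2*I*pi/3)) + 4*(1 + exp(-2*I*pi/3) + 2*exp(2*I*pi/3))*conj(exp(2*I*pi/3))]
      = (1/12)[(4) + (12) + (4) + (4)] = 24/12 = 2
  <chi_rho, chi_4> = (1/12)[1*(4)*conj(3) + 3*(4)*conj(-1) + 4*(1 + 2*exp(-2*I*pi/3) + exp(2*I*pi/3))*conj(0) + 4*(1 + exp(-2*I*pi/3) + 2*exp(2*I*pi/3))*conj(0)]
      = (1/12)[(12) + (-12) + (0) + (0)] = 0/12 = 0
(Exp terms are combined using exp(i*s)*conj(exp(i*t)) = exp(i*(s-t)), and sums of them are collapsed using the identity that for every m > 1 the m distinct m-th roots of unity sum to 0, e.g. 1 + exp(2*I*pi/3) + exp(-2*I*pi/3) = 0.)
Dimension check: dim(rho) = sum (mult * dim) = 1*1 + 1*1 + 2*1 + 0*3 = 4 = chi_rho(e) = 4.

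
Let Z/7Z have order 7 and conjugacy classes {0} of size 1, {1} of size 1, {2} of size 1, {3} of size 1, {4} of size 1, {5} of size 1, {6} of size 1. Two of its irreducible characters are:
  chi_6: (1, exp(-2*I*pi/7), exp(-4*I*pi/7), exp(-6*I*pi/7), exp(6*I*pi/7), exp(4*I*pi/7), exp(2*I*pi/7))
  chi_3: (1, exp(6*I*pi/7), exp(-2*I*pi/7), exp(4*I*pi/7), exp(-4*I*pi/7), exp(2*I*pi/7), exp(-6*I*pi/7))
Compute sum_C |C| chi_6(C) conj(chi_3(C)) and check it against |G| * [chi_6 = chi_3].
Sum = 0; so <chi_6, chi_3> = 0 (distinct irreducibles are orthogonal).

Why: Compute term by term over conjugacy classes (|C| * chi_6(C) * conj(chi_3(C))):
  1*(1)*conj(1) + 1*(exp(-2*I*pi/7))*conj(exp(6*I*pi/7)) + 1*(exp(-4*I*pi/7))*conj(exp(-2*I*pi/7)) + 1*(exp(-6*I*pi/7))*conj(exp(4*I*pi/7)) + 1*(exp(6*I*pi/7))*conj(exp(-4*I*pi/7)) + 1*(exp(4*I*pi/7))*conj(exp(2*I*pi/7)) + 1*(exp(2*I*pi/7))*conj(exp(-6*I*pi/7))
  = (1) + (exp(6*I*pi/7)) + (exp(-2*I*pi/7)) + (exp(4*I*pi/7)) + (exp(-4*I*pi/7)) + (exp(2*I*pi/7)) + (exp(-6*I*pi/7))
  = 0.
(Exp terms are combined using exp(i*s)*conj(exp(i*t)) = exp(i*(s-t)), and sums of them are collapsed using the identity that for every m > 1 the m distinct m-th roots of unity sum to 0, e.g. 1 + exp(2*I*pi/3) + exp(-2*I*pi/3) = 0.)
Dividing by |G| = 7 gives 0/7 = 0, matching the row-orthogonality relation <chi_6, chi_3> = [chi_6 = chi_3].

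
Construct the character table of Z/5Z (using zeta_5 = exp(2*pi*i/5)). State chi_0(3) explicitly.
Character table of Z/5Z (irreps indexed chi_0,...,chi_4 with chi_k(m) = zeta_5^(k*m), zeta_5 = exp(2*pi*i/5)):
  irrep \ class  {0} (size 1)  {1} (size 1)    {2} (size 1)    {3} (size 1)    {4} (size 1)  
  chi_0          1             1               1               1               1             
  chi_1          1             exp(2*I*pi/5)   exp(4*I*pi/5)   exp(-4*I*pi/5)  exp(-2*I*pi/5)
  chi_2          1             exp(4*I*pi/5)   exp(-2*I*pi/5)  exp(2*I*pi/5)   exp(-4*I*pi/5)
  chi_3          1             exp(-4*I*pi/5)  exp(2*I*pi/5)   exp(-2*I*pi/5)  exp(4*I*pi/5) 
  chi_4          1             exp(-2*I*pi/5)  exp(-4*I*pi/5)  exp(4*I*pi/5)   exp(2*I*pi/5) 

Spot check: chi_0(3) = zeta_5^(0*3) = zeta_5^0 = 1.

Explanation: Z/5Z is abelian, so all 5 irreducible complex representations are 1-dimensional. They are given by chi_k(m) = zeta_5^(k*m) for k = 0,...,4. Row orthogonality: sum_m chi_k(m) conj(chi_l(m)) = 5 * [k = l].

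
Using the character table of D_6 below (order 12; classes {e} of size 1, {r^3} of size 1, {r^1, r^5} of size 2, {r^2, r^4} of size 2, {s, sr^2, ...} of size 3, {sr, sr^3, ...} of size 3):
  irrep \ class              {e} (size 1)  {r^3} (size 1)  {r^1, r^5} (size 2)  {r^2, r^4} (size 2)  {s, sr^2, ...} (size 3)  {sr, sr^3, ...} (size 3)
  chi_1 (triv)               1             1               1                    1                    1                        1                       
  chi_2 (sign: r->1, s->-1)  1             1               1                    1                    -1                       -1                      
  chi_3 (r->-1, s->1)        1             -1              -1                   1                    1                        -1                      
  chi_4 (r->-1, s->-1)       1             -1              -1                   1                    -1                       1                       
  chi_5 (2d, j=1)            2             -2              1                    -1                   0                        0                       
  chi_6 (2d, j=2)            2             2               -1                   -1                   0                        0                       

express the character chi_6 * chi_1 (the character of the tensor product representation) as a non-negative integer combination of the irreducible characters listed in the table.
chi_6 tensor chi_1 = chi_6 (all other irreducibles have multiplicity 0).

Argument: The character of a tensor product is the pointwise product (chi_6 * chi_1)(C) = chi_6(C) * chi_1(C):
  {e}: (2)*(1), {r^3}: (2)*(1), {r^1, r^5}: (-1)*(1), {r^2, r^4}: (-1)*(1), {s, sr^2, ...}: (0)*(1), {sr, sr^3, ...}: (0)*(1)
so (chi_6 * chi_1) takes values
  {e} -> 2, {r^3} -> 2, {r^1, r^5} -> -1, {r^2, r^4} -> -1, {s, sr^2, ...} -> 0, {sr, sr^3, ...} -> 0.
Now take the inner product of this character with each irreducible chi from the table, <chi_6*chi_1, chi> = (1/12) sum_C |C| (chi_6*chi_1)(C) conj(chi(C)):
  <chi_6*chi_1, chi_1> = (1/12)[1*(2)*conj(1) + 1*(2)*conj(1) + 2*(-1)*conj(1) + 2*(-1)*conj(1) + 3*(0)*conj(1) + 3*(0)*conj(1)]
      = (1/12)[(2) + (2) + (-2) + (-2) + (0) + (0)] = 0/12 = 0
  <chi_6*chi_1, chi_2> = (1/12)[1*(2)*conj(1) + 1*(2)*conj(1) + 2*(-1)*conj(1) + 2*(-1)*conj(1) + 3*(0)*conj(-1) + 3*(0)*conj(-1)]
      = (1/12)[(2) + (2) + (-2) + (-2) + (0) + (0)] = 0/12 = 0
  <chi_6*chi_1, chi_3> = (1/12)[1*(2)*conj(1) + 1*(2)*conj(-1) + 2*(-1)*conj(-1) + 2*(-1)*conj(1) + 3*(0)*conj(1) + 3*(0)*conj(-1)]
      = (1/12)[(2) + (-2) + (2) + (-2) + (0) + (0)] = 0/12 = 0
  <chi_6*chi_1, chi_4> = (1/12)[1*(2)*conj(1) + 1*(2)*conj(-1) + 2*(-1)*conj(-1) + 2*(-1)*conj(1) + 3*(0)*conj(-1) + 3*(0)*conj(1)]
      = (1/12)[(2) + (-2) + (2) + (-2) + (0) + (0)] = 0/12 = 0
  <chi_6*chi_1, chi_5> = (1/12)[1*(2)*conj(2) + 1*(2)*conj(-2) + 2*(-1)*conj(1) + 2*(-1)*conj(-1) + 3*(0)*conj(0) + 3*(0)*conj(0)]
      = (1/12)[(4) + (-4) + (-2) + (2) + (0) + (0)] = 0/12 = 0
  <chi_6*chi_1, chi_6> = (1/12)[1*(2)*conj(2) + 1*(2)*conj(2) + 2*(-1)*conj(-1) + 2*(-1)*conj(-1) + 3*(0)*conj(0) + 3*(0)*conj(0)]
      = (1/12)[(4) + (4) + (2) + (2) + (0) + (0)] = 12/12 = 1
Hence the multiplicities are chi_6: 1. Dimension check: dim(chi_6)*dim(chi_1) = 2*1 = 2 and sum (mult * dim) = 1*2 = 2.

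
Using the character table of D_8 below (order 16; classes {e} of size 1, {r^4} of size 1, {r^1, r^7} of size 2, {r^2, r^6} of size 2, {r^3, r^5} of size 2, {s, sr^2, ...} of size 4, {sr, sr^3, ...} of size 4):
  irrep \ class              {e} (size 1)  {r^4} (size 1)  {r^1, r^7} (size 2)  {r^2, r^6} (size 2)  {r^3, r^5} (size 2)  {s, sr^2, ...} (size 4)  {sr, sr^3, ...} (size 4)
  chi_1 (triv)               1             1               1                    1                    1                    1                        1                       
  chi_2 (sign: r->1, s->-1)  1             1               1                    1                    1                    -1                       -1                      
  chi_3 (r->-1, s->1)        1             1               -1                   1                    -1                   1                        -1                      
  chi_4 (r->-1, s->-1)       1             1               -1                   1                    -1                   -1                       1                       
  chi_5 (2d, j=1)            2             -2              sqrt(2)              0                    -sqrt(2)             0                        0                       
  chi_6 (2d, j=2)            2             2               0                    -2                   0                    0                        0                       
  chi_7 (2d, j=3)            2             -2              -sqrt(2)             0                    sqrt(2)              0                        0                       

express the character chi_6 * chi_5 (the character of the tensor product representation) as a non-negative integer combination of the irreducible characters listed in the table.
chi_6 tensor chi_5 = chi_5 + chi_7 (all other irreducibles have multiplicity 0).

Reasoning: The character of a tensor product is the pointwise product (chi_6 * chi_5)(C) = chi_6(C) * chi_5(C):
  {e}: (2)*(2), {r^4}: (2)*(-2), {r^1, r^7}: (0)*(sqrt(2)), {r^2, r^6}: (-2)*(0), {r^3, r^5}: (0)*(-sqrt(2)), {s, sr^2, ...}: (0)*(0), {sr, sr^3, ...}: (0)*(0)
so (chi_6 * chi_5) takes values
  {e} -> 4, {r^4} -> -4, {r^1, r^7} -> 0, {r^2, r^6} -> 0, {r^3, r^5} -> 0, {s, sr^2, ...} -> 0, {sr, sr^3, ...} -> 0.
Now take the inner product of this character with each irreducible chi from the table, <chi_6*chi_5, chi> = (1/16) sum_C |C| (chi_6*chi_5)(C) conj(chi(C)):
  <chi_6*chi_5, chi_1> = (1/16)[1*(4)*conj(1) + 1*(-4)*conj(1) + 2*(0)*conj(1) + 2*(0)*conj(1) + 2*(0)*conj(1) + 4*(0)*conj(1) + 4*(0)*conj(1)]
      = (1/16)[(4) + (-4) + (0) + (0) + (0) + (0) + (0)] = 0/16 = 0
  <chi_6*chi_5, chi_2> = (1/16)[1*(4)*conj(1) + 1*(-4)*conj(1) + 2*(0)*conj(1) + 2*(0)*conj(1) + 2*(0)*conj(1) + 4*(0)*conj(-1) + 4*(0)*conj(-1)]
      = (1/16)[(4) + (-4) + (0) + (0) + (0) + (0) + (0)] = 0/16 = 0
  <chi_6*chi_5, chi_3> = (1/16)[1*(4)*conj(1) + 1*(-4)*conj(1) + 2*(0)*conj(-1) + 2*(0)*conj(1) + 2*(0)*conj(-1) + 4*(0)*conj(1) + 4*(0)*conj(-1)]
      = (1/16)[(4) + (-4) + (0) + (0) + (0) + (0) + (0)] = 0/16 = 0
  <chi_6*chi_5, chi_4> = (1/16)[1*(4)*conj(1) + 1*(-4)*conj(1) + 2*(0)*conj(-1) + 2*(0)*conj(1) + 2*(0)*conj(-1) + 4*(0)*conj(-1) + 4*(0)*conj(1)]
      = (1/16)[(4) + (-4) + (0) + (0) + (0) + (0) + (0)] = 0/16 = 0
  <chi_6*chi_5, chi_5> = (1/16)[1*(4)*conj(2) + 1*(-4)*conj(-2) + 2*(0)*conj(sqrt(2)) + 2*(0)*conj(0) + 2*(0)*conj(-sqrt(2)) + 4*(0)*conj(0) + 4*(0)*conj(0)]
      = (1/16)[(8) + (8) + (0) + (0) + (0) + (0) + (0)] = 16/16 = 1
  <chi_6*chi_5, chi_6> = (1/16)[1*(4)*conj(2) + 1*(-4)*conj(2) + 2*(0)*conj(0) + 2*(0)*conj(-2) + 2*(0)*conj(0) + 4*(0)*conj(0) + 4*(0)*conj(0)]
      = (1/16)[(8) + (-8) + (0) + (0) + (0) + (0) + (0)] = 0/16 = 0
  <chi_6*chi_5, chi_7> = (1/16)[1*(4)*conj(2) + 1*(-4)*conj(-2) + 2*(0)*conj(-sqrt(2)) + 2*(0)*conj(0) + 2*(0)*conj(sqrt(2)) + 4*(0)*conj(0) + 4*(0)*conj(0)]
      = (1/16)[(8) + (8) + (0) + (0) + (0) + (0) + (0)] = 16/16 = 1
Hence the multiplicities are chi_5: 1, chi_7: 1. Dimension check: dim(chi_6)*dim(chi_5) = 2*2 = 4 and sum (mult * dim) = 1*2 + 1*2 = 4.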